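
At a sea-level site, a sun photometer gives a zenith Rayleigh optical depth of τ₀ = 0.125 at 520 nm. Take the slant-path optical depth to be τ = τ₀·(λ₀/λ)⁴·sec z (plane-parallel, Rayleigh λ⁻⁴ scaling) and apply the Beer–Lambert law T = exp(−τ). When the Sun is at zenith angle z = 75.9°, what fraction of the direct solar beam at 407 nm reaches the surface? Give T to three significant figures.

sec 75.9° = 4.1048.
τ = 0.125 × (520/407)⁴ × 4.1048 = 0.125 × 2.6646 × 4.1048 = 1.3672.
T = exp(−1.3672) = 0.2548.

0.255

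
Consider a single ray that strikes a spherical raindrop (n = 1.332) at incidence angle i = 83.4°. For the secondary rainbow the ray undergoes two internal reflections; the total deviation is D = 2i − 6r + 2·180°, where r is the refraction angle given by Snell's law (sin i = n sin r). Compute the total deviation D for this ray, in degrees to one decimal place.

sin r = sin 83.4° / 1.332 = 0.9934/1.332 = 0.7458; r = 48.23°.
D = 2·83.4° − 6·48.23° + 2·180° = 166.80° − 289.35° + 360° = 237.45°.

237.4°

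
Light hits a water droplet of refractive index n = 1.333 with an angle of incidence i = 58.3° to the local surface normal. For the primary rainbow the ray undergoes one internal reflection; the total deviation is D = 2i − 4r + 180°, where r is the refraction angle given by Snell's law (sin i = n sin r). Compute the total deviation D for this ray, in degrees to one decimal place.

137.9°

sin r = sin 58.3° / 1.333 = 0.8508/1.333 = 0.6383; r = 39.66°.
D = 2·58.3° − 4·39.66° + 180° = 116.60° − 158.65° + 180° = 137.95°.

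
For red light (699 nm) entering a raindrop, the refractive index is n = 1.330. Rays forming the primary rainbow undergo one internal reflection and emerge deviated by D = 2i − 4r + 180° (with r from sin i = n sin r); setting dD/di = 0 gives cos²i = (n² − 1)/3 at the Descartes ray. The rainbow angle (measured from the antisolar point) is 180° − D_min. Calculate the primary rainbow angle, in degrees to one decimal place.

42.5°

cos²i = (1.76890 − 1)/3 = 0.25630; i = arccos(0.50626) = 59.585°.
sin r = sin 59.585°/1.330 = 0.64841; r = 40.422°.
D_min = 2·59.585° − 4·40.422° + 180° = 137.484°.
Rainbow angle = 180° − D_min = 42.516°.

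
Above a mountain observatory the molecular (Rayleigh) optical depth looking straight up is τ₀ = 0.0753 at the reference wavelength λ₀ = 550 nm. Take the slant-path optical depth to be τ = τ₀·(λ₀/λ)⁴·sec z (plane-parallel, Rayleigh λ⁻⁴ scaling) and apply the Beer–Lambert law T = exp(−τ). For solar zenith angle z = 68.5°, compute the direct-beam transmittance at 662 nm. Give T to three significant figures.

0.907

sec 68.5° = 2.7285.
τ = 0.0753 × (550/662)⁴ × 2.7285 = 0.0753 × 0.4765 × 2.7285 = 0.0979.
T = exp(−0.0979) = 0.9067.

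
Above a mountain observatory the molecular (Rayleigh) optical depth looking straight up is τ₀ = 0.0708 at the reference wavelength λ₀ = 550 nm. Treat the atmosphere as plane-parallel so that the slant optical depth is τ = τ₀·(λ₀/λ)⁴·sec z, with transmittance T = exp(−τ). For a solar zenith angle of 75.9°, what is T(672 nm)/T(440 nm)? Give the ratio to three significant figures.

1.78

Airmass: sec 75.9° = 4.1048.
τ(672 nm) = 0.0708 × (550/672)⁴ × 4.1048 = 0.0708 × 0.4487 × 4.1048 = 0.1304.
τ(440 nm) = 0.0708 × (550/440)⁴ × 4.1048 = 0.0708 × 2.4414 × 4.1048 = 0.7095.
T(672)/T(440) = exp(τ_B − τ_A) = exp(0.5791) = 1.7845.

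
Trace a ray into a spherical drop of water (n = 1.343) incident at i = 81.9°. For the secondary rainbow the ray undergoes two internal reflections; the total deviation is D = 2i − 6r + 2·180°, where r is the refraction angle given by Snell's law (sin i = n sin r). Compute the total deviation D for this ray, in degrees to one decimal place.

sin r = sin 81.9° / 1.343 = 0.9900/1.343 = 0.7372; r = 47.49°.
D = 2·81.9° − 6·47.49° + 2·180° = 163.80° − 284.95° + 360° = 238.85°.

238.9°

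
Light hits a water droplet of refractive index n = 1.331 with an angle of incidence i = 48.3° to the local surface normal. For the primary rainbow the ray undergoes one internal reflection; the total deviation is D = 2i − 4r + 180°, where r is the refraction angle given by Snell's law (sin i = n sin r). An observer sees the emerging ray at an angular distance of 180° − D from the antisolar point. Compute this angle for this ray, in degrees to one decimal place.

sin r = sin 48.3° / 1.331 = 0.7466/1.331 = 0.5610; r = 34.12°.
D = 2·48.3° − 4·34.12° + 180° = 96.60° − 136.49° + 180° = 140.11°.
Angle from antisolar point = 180° − D = 39.89°.

39.9°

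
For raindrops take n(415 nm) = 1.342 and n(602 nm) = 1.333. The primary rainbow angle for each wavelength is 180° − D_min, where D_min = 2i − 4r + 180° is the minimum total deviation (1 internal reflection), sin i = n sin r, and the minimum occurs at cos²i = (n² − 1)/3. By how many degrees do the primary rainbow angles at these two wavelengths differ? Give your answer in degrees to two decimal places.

At 415 nm (n = 1.342): cos²i = 0.26699 → i = 58.888°, r = 39.641°, D_min = 139.213°, rainbow angle = 40.787°.
At 602 nm (n = 1.333): cos²i = 0.25896 → i = 59.410°, r = 40.225°, D_min = 137.922°, rainbow angle = 42.078°.
Angular width = |40.787° − 42.078°| = 1.291°.

1.29°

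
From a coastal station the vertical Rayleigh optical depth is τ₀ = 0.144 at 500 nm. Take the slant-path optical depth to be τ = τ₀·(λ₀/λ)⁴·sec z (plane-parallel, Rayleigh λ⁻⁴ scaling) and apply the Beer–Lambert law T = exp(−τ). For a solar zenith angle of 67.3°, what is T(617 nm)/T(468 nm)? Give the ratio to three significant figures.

1.38

Airmass: sec 67.3° = 2.5913.
τ(617 nm) = 0.144 × (500/617)⁴ × 2.5913 = 0.144 × 0.4313 × 2.5913 = 0.1609.
τ(468 nm) = 0.144 × (500/468)⁴ × 2.5913 = 0.144 × 1.3029 × 2.5913 = 0.4862.
T(617)/T(468) = exp(τ_B − τ_A) = exp(0.3252) = 1.3844.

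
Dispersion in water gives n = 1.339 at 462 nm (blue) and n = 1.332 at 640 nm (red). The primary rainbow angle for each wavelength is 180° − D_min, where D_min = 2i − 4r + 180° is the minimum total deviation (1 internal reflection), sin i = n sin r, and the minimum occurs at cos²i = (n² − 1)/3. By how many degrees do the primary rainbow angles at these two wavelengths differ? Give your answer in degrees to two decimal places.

At 462 nm (n = 1.339): cos²i = 0.26431 → i = 59.062°, r = 39.834°, D_min = 138.786°, rainbow angle = 41.214°.
At 640 nm (n = 1.332): cos²i = 0.25807 → i = 59.469°, r = 40.290°, D_min = 137.776°, rainbow angle = 42.224°.
Angular width = |41.214° − 42.224°| = 1.010°.

1.01°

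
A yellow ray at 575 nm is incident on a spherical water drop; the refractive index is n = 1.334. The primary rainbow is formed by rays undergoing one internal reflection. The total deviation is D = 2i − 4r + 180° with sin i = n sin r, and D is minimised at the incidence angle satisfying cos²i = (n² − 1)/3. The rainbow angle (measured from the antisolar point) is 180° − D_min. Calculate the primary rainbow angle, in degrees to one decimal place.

41.9°

cos²i = (1.77956 − 1)/3 = 0.25985; i = arccos(0.50976) = 59.352°.
sin r = sin 59.352°/1.334 = 0.64492; r = 40.159°.
D_min = 2·59.352° − 4·40.159° + 180° = 138.067°.
Rainbow angle = 180° − D_min = 41.933°.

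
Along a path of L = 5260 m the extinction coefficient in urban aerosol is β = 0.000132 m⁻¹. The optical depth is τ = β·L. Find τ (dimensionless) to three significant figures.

0.694

τ = β·L = 0.000132 × 5260 = 0.6943.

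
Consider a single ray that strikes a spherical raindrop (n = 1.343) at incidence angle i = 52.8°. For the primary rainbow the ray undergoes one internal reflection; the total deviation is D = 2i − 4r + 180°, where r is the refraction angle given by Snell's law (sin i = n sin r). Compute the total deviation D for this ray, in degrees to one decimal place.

140.1°

sin r = sin 52.8° / 1.343 = 0.7965/1.343 = 0.5931; r = 36.38°.
D = 2·52.8° − 4·36.38° + 180° = 105.60° − 145.51° + 180° = 140.09°.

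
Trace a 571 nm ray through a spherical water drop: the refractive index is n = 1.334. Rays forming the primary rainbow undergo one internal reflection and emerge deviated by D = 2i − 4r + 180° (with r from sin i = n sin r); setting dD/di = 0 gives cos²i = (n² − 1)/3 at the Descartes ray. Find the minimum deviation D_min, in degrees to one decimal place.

cos²i = (1.77956 − 1)/3 = 0.25985; i = arccos(0.50976) = 59.352°.
sin r = sin 59.352°/1.334 = 0.64492; r = 40.159°.
D_min = 2·59.352° − 4·40.159° + 180° = 138.067°.

138.1°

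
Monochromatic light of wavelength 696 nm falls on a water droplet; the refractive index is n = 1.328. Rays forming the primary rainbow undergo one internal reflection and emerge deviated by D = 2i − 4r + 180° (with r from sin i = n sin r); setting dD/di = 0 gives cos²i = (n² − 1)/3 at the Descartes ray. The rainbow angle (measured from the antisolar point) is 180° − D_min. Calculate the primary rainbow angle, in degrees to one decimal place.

cos²i = (1.76358 − 1)/3 = 0.25453; i = arccos(0.50451) = 59.701°.
sin r = sin 59.701°/1.328 = 0.65016; r = 40.553°.
D_min = 2·59.701° − 4·40.553° + 180° = 137.189°.
Rainbow angle = 180° − D_min = 42.811°.

42.8°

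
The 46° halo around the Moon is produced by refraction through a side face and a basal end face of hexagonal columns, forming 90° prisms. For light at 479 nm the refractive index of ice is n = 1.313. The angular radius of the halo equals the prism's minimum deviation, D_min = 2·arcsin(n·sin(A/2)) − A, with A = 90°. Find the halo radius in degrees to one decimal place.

46.4°

n·sin(A/2) = 1.313 × sin 45° = 1.313 × 0.7071 = 0.9284.
D_min = 2·arcsin(0.9284) − 90° = 2 × 68.192° − 90° = 46.383°.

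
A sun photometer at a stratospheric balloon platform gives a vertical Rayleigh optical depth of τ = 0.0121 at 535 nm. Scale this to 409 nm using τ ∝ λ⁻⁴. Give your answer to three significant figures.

τ(409 nm) = τ(535 nm) × (535/409)⁴ = 0.0121 × (1.3081)⁴ = 0.0121 × 2.9277 = 0.0354.

0.0354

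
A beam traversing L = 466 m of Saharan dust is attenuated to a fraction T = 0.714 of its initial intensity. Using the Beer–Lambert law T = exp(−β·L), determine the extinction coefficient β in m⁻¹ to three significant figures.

0.000723 m⁻¹

Beer–Lambert: T = exp(−βL) ⇒ β = −ln(T)/L = −ln(0.714)/466 = 0.3369/466 = 0.0007229 m⁻¹.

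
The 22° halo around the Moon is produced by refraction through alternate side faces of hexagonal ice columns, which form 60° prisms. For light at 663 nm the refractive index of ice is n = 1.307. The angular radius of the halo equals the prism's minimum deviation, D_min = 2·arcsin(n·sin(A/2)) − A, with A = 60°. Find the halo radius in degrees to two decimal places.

n·sin(A/2) = 1.307 × sin 30° = 1.307 × 0.5000 = 0.6535.
D_min = 2·arcsin(0.6535) − 60° = 2 × 40.806° − 60° = 21.612°.

21.61°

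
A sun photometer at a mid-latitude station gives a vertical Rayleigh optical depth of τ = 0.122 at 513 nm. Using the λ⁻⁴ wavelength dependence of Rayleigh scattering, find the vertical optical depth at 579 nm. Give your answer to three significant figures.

0.0752

τ(579 nm) = τ(513 nm) × (513/579)⁴ = 0.122 × (0.8860)⁴ = 0.122 × 0.6162 = 0.0752.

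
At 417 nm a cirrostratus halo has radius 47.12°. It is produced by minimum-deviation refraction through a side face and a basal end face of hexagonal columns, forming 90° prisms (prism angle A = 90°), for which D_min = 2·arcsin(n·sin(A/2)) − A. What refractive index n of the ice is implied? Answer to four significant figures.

1.316

Rearranging: n = sin((D_min + A)/2) / sin(A/2).
(D_min + A)/2 = (47.12° + 90°)/2 = 68.560°.
n = sin 68.560° / sin 45° = 0.9308 / 0.7071 = 1.3164.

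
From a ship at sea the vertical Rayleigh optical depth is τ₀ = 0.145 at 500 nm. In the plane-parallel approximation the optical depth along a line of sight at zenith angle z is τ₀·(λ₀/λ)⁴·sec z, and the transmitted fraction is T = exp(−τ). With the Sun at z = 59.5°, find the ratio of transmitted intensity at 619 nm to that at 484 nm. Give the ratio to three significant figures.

Airmass: sec 59.5° = 1.9703.
τ(619 nm) = 0.145 × (500/619)⁴ × 1.9703 = 0.145 × 0.4257 × 1.9703 = 0.1216.
τ(484 nm) = 0.145 × (500/484)⁴ × 1.9703 = 0.145 × 1.1389 × 1.9703 = 0.3254.
T(619)/T(484) = exp(τ_B − τ_A) = exp(0.2038) = 1.2260.

1.23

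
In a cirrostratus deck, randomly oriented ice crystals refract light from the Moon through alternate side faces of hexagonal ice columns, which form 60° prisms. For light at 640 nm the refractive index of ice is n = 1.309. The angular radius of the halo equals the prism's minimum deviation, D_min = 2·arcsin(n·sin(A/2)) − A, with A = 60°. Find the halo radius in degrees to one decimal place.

n·sin(A/2) = 1.309 × sin 30° = 1.309 × 0.5000 = 0.6545.
D_min = 2·arcsin(0.6545) − 60° = 2 × 40.882° − 60° = 21.763°.

21.8°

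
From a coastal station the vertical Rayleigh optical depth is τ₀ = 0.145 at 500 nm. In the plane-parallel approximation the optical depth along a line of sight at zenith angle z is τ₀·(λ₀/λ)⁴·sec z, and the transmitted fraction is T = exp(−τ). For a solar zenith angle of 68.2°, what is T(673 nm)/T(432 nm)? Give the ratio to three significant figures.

1.79

Airmass: sec 68.2° = 2.6927.
τ(673 nm) = 0.145 × (500/673)⁴ × 2.6927 = 0.145 × 0.3047 × 2.6927 = 0.1190.
τ(432 nm) = 0.145 × (500/432)⁴ × 2.6927 = 0.145 × 1.7945 × 2.6927 = 0.7007.
T(673)/T(432) = exp(τ_B − τ_A) = exp(0.5817) = 1.7891.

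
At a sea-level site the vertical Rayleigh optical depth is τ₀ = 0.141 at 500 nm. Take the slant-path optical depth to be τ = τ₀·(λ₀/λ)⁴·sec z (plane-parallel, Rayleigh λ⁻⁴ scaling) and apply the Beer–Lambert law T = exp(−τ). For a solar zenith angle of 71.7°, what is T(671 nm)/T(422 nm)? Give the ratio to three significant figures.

Airmass: sec 71.7° = 3.1848.
τ(671 nm) = 0.141 × (500/671)⁴ × 3.1848 = 0.141 × 0.3083 × 3.1848 = 0.1384.
τ(422 nm) = 0.141 × (500/422)⁴ × 3.1848 = 0.141 × 1.9707 × 3.1848 = 0.8850.
T(671)/T(422) = exp(τ_B − τ_A) = exp(0.7465) = 2.1097.

2.11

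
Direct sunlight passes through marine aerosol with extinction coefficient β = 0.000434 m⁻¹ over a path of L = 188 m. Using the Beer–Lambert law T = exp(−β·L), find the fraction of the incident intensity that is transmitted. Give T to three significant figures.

0.922

τ = β·L = 0.000434 × 188 = 0.0816.
T = exp(−0.0816) = 0.9216.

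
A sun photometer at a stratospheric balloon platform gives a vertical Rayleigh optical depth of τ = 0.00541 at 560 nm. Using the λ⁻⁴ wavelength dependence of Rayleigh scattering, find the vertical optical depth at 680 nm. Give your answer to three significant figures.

τ(680 nm) = τ(560 nm) × (560/680)⁴ = 0.00541 × (0.8235)⁴ = 0.00541 × 0.4600 = 0.0025.

0.00249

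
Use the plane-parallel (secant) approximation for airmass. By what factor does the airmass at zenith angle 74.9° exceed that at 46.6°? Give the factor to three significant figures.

X(74.9°)/X(46.6°) = sec 74.9° / sec 46.6° = cos 46.6° / cos 74.9° = 0.6871/0.2605 = 2.6375.

2.64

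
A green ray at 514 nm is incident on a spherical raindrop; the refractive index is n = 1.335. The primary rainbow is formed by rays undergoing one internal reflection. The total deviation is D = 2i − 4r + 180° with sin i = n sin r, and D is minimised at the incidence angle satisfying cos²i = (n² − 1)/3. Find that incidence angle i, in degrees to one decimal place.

cos²i = (1.335² − 1)/3 = (1.78222 − 1)/3 = 0.26074.
cos i = 0.51063, so i = 59.294°.

59.3°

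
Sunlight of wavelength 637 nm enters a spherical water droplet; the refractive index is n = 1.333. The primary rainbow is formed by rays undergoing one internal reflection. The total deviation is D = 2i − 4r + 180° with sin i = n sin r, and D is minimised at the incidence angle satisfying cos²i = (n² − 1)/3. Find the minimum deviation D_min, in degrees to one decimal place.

137.9°

cos²i = (1.77689 − 1)/3 = 0.25896; i = arccos(0.50888) = 59.410°.
sin r = sin 59.410°/1.333 = 0.64579; r = 40.225°.
D_min = 2·59.410° − 4·40.225° + 180° = 137.922°.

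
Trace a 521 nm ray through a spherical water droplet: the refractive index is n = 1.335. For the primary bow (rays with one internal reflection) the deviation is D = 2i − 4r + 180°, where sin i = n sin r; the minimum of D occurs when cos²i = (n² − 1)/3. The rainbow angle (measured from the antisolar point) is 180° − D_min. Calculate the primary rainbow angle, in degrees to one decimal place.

41.8°

cos²i = (1.78222 − 1)/3 = 0.26074; i = arccos(0.51063) = 59.294°.
sin r = sin 59.294°/1.335 = 0.64405; r = 40.094°.
D_min = 2·59.294° − 4·40.094° + 180° = 138.212°.
Rainbow angle = 180° − D_min = 41.788°.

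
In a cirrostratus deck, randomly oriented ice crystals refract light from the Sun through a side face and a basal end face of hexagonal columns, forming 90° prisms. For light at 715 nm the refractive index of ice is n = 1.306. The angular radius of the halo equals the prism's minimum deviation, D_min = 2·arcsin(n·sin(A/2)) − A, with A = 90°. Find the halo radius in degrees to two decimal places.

n·sin(A/2) = 1.306 × sin 45° = 1.306 × 0.7071 = 0.9235.
D_min = 2·arcsin(0.9235) − 90° = 2 × 67.440° − 90° = 44.881°.

44.88°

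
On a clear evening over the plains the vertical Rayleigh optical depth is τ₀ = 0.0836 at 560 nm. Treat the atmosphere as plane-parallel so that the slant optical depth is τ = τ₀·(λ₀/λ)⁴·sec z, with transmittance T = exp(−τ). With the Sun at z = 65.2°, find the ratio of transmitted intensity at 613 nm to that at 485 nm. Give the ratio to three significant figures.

Airmass: sec 65.2° = 2.3841.
τ(613 nm) = 0.0836 × (560/613)⁴ × 2.3841 = 0.0836 × 0.6965 × 2.3841 = 0.1388.
τ(485 nm) = 0.0836 × (560/485)⁴ × 2.3841 = 0.0836 × 1.7774 × 2.3841 = 0.3542.
T(613)/T(485) = exp(τ_B − τ_A) = exp(0.2154) = 1.2404.

1.24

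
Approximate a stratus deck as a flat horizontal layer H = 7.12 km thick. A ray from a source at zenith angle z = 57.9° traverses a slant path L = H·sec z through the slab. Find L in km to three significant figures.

13.4 km

sec z = 1/cos 57.9° = 1.8818.
L = 7.12 × 1.8818 = 13.399 km.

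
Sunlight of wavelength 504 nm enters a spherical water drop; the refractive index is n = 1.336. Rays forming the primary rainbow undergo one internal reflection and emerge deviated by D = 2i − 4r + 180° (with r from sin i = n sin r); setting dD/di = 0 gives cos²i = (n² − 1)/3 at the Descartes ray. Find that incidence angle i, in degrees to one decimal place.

59.2°

cos²i = (1.336² − 1)/3 = (1.78490 − 1)/3 = 0.26163.
cos i = 0.51150, so i = 59.236°.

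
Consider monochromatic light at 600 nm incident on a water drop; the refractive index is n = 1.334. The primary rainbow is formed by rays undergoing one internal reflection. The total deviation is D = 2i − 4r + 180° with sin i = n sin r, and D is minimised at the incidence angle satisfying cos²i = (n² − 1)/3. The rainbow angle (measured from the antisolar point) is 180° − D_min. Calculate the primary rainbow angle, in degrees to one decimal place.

41.9°

cos²i = (1.77956 − 1)/3 = 0.25985; i = arccos(0.50976) = 59.352°.
sin r = sin 59.352°/1.334 = 0.64492; r = 40.159°.
D_min = 2·59.352° − 4·40.159° + 180° = 138.067°.
Rainbow angle = 180° − D_min = 41.933°.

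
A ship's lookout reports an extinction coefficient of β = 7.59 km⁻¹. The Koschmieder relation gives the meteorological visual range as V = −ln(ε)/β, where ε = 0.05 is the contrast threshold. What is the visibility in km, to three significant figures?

V = −ln(0.05) / 7.59 = 2.996 / 7.59 = 0.3947 km.

0.395 km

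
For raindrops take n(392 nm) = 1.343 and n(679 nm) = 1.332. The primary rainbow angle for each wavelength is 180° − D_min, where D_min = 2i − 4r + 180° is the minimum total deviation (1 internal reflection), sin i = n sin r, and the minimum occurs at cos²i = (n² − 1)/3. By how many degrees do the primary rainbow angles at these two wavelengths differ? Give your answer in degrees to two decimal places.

1.58°

At 392 nm (n = 1.343): cos²i = 0.26788 → i = 58.830°, r = 39.577°, D_min = 139.354°, rainbow angle = 40.646°.
At 679 nm (n = 1.332): cos²i = 0.25807 → i = 59.469°, r = 40.290°, D_min = 137.776°, rainbow angle = 42.224°.
Angular width = |40.646° − 42.224°| = 1.578°.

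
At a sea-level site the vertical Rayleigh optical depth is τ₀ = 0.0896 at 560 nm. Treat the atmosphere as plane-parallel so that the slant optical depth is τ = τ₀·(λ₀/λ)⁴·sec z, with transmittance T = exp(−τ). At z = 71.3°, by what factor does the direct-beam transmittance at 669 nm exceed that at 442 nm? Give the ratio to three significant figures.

1.79

Airmass: sec 71.3° = 3.1190.
τ(669 nm) = 0.0896 × (560/669)⁴ × 3.1190 = 0.0896 × 0.4910 × 3.1190 = 0.1372.
τ(442 nm) = 0.0896 × (560/442)⁴ × 3.1190 = 0.0896 × 2.5767 × 3.1190 = 0.7201.
T(669)/T(442) = exp(τ_B − τ_A) = exp(0.5829) = 1.7912.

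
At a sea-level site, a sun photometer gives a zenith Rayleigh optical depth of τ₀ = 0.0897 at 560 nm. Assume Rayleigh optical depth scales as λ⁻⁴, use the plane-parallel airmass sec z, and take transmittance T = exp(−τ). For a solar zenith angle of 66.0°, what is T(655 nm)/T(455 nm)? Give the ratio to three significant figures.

Airmass: sec 66.0° = 2.4586.
τ(655 nm) = 0.0897 × (560/655)⁴ × 2.4586 = 0.0897 × 0.5343 × 2.4586 = 0.1178.
τ(455 nm) = 0.0897 × (560/455)⁴ × 2.4586 = 0.0897 × 2.2946 × 2.4586 = 0.5060.
T(655)/T(455) = exp(τ_B − τ_A) = exp(0.3882) = 1.4743.

1.47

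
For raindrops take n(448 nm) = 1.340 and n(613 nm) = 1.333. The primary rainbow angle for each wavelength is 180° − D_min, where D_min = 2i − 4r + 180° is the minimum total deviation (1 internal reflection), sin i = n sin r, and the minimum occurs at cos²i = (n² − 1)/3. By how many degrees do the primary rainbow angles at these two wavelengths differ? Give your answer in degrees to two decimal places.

At 448 nm (n = 1.340): cos²i = 0.26520 → i = 59.004°, r = 39.770°, D_min = 138.929°, rainbow angle = 41.071°.
At 613 nm (n = 1.333): cos²i = 0.25896 → i = 59.410°, r = 40.225°, D_min = 137.922°, rainbow angle = 42.078°.
Angular width = |41.071° − 42.078°| = 1.007°.

1.01°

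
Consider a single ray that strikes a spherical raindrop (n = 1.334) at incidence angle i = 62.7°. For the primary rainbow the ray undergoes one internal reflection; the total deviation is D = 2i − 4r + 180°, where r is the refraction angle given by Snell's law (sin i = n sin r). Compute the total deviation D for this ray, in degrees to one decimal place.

sin r = sin 62.7° / 1.334 = 0.8886/1.334 = 0.6661; r = 41.77°.
D = 2·62.7° − 4·41.77° + 180° = 125.40° − 167.08° + 180° = 138.32°.

138.3°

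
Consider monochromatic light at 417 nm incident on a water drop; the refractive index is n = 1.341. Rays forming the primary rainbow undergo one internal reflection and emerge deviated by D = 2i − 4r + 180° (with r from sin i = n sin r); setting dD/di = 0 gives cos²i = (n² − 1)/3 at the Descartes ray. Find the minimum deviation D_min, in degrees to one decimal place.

139.1°

cos²i = (1.79828 − 1)/3 = 0.26609; i = arccos(0.51584) = 58.946°.
sin r = sin 58.946°/1.341 = 0.63884; r = 39.705°.
D_min = 2·58.946° − 4·39.705° + 180° = 139.071°.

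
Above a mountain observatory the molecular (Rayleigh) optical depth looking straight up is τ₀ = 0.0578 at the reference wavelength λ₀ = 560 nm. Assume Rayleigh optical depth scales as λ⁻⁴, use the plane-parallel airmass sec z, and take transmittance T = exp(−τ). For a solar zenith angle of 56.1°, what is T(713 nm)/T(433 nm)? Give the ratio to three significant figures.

1.28

Airmass: sec 56.1° = 1.7929.
τ(713 nm) = 0.0578 × (560/713)⁴ × 1.7929 = 0.0578 × 0.3805 × 1.7929 = 0.0394.
τ(433 nm) = 0.0578 × (560/433)⁴ × 1.7929 = 0.0578 × 2.7977 × 1.7929 = 0.2899.
T(713)/T(433) = exp(τ_B − τ_A) = exp(0.2505) = 1.2847.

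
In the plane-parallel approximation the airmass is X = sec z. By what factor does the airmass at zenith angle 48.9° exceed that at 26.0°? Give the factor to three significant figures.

X(48.9°)/X(26.0°) = sec 48.9° / sec 26.0° = cos 26.0° / cos 48.9° = 0.8988/0.6574 = 1.3672.

1.37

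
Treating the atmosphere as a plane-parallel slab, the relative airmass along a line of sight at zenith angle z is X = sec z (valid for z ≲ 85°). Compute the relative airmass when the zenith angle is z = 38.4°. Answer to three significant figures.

1.28

X = sec z = 1/cos 38.4° = 1/0.7837 = 1.2760.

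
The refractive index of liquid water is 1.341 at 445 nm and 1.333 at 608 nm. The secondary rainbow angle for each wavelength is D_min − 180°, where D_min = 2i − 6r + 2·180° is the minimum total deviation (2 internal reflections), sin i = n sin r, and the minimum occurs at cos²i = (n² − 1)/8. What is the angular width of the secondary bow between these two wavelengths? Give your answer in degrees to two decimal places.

2.08°

At 445 nm (n = 1.341): cos²i = 0.09979 → i = 71.586°, r = 45.034°, D_min = 232.966°, rainbow angle = 52.966°.
At 608 nm (n = 1.333): cos²i = 0.09711 → i = 71.843°, r = 45.466°, D_min = 230.891°, rainbow angle = 50.891°.
Angular width = |52.966° − 50.891°| = 2.075°.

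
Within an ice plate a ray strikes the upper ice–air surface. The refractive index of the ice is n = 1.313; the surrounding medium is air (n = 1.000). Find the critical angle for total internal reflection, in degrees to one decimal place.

sin θ_c = n_air / n = 1.000 / 1.313 = 0.7616.
θ_c = arcsin(0.7616) = 49.61°.

49.6°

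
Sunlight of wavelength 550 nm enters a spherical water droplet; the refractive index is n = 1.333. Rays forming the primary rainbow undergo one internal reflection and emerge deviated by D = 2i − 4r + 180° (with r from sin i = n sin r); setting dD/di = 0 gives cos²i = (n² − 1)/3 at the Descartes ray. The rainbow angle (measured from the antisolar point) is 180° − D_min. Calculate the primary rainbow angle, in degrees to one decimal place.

cos²i = (1.77689 − 1)/3 = 0.25896; i = arccos(0.50888) = 59.410°.
sin r = sin 59.410°/1.333 = 0.64579; r = 40.225°.
D_min = 2·59.410° − 4·40.225° + 180° = 137.922°.
Rainbow angle = 180° − D_min = 42.078°.

42.1°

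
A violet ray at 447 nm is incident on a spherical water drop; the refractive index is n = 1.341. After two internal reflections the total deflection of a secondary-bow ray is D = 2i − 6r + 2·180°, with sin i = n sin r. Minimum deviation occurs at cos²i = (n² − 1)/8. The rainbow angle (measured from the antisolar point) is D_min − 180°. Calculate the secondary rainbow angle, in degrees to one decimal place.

cos²i = (1.79828 − 1)/8 = 0.09979; i = arccos(0.31589) = 71.586°.
sin r = sin 71.586°/1.341 = 0.70753; r = 45.034°.
D_min = 2·71.586° − 6·45.034° + 360° = 232.966°.
Rainbow angle = D_min − 180° = 52.966°.

53.0°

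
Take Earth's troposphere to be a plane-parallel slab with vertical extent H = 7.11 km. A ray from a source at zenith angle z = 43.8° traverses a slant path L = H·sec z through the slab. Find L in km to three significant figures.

9.85 km

sec z = 1/cos 43.8° = 1.3855.
L = 7.11 × 1.3855 = 9.851 km.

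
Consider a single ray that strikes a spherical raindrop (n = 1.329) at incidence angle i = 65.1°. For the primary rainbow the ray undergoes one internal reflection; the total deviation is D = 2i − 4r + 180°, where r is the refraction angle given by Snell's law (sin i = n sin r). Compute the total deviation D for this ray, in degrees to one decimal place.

sin r = sin 65.1° / 1.329 = 0.9070/1.329 = 0.6825; r = 43.04°.
D = 2·65.1° − 4·43.04° + 180° = 130.20° − 172.16° + 180° = 138.04°.

138.0°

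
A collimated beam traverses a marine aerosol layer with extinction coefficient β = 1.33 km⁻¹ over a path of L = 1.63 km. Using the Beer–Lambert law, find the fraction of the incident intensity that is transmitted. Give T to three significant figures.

0.114

τ = β·L = 1.33 × 1.63 = 2.1679.
T = exp(−2.1679) = 0.1144.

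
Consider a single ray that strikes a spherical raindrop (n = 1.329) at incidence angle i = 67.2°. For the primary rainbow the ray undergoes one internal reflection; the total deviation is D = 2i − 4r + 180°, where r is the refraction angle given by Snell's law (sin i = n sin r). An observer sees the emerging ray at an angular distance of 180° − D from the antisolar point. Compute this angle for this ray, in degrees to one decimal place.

sin r = sin 67.2° / 1.329 = 0.9219/1.329 = 0.6937; r = 43.92°.
D = 2·67.2° − 4·43.92° + 180° = 134.40° − 175.68° + 180° = 138.72°.
Angle from antisolar point = 180° − D = 41.28°.

41.3°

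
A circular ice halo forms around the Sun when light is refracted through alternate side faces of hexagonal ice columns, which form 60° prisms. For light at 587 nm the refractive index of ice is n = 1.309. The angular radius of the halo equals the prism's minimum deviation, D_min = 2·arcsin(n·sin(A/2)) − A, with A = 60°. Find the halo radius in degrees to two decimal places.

n·sin(A/2) = 1.309 × sin 30° = 1.309 × 0.5000 = 0.6545.
D_min = 2·arcsin(0.6545) − 60° = 2 × 40.882° − 60° = 21.763°.

21.76°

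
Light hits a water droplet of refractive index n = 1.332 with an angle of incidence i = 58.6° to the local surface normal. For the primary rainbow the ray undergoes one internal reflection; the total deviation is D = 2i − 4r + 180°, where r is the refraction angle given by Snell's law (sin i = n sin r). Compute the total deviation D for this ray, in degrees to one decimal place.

137.8°

sin r = sin 58.6° / 1.332 = 0.8536/1.332 = 0.6408; r = 39.85°.
D = 2·58.6° − 4·39.85° + 180° = 117.20° − 159.41° + 180° = 137.79°.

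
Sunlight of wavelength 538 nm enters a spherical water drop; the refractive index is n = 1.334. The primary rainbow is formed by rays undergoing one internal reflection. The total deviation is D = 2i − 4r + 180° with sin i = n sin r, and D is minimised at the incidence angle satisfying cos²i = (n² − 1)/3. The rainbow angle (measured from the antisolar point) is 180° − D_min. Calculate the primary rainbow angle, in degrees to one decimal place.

41.9°

cos²i = (1.77956 − 1)/3 = 0.25985; i = arccos(0.50976) = 59.352°.
sin r = sin 59.352°/1.334 = 0.64492; r = 40.159°.
D_min = 2·59.352° − 4·40.159° + 180° = 138.067°.
Rainbow angle = 180° − D_min = 41.933°.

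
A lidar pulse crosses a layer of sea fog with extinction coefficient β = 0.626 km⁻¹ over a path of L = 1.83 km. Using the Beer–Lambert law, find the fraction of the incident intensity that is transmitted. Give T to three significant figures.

τ = β·L = 0.626 × 1.83 = 1.1456.
T = exp(−1.1456) = 0.3180.

0.318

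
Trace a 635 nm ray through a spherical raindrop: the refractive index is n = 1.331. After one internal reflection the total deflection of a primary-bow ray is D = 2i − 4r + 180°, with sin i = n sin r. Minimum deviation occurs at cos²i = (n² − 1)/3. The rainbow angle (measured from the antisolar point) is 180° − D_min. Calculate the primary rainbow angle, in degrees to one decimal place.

42.4°

cos²i = (1.77156 − 1)/3 = 0.25719; i = arccos(0.50714) = 59.527°.
sin r = sin 59.527°/1.331 = 0.64753; r = 40.356°.
D_min = 2·59.527° − 4·40.356° + 180° = 137.630°.
Rainbow angle = 180° − D_min = 42.370°.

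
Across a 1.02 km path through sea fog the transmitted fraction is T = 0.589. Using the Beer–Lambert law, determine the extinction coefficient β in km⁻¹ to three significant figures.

0.519 km⁻¹

Beer–Lambert: T = exp(−βL) ⇒ β = −ln(T)/L = −ln(0.589)/1.02 = 0.5293/1.02 = 0.519 km⁻¹.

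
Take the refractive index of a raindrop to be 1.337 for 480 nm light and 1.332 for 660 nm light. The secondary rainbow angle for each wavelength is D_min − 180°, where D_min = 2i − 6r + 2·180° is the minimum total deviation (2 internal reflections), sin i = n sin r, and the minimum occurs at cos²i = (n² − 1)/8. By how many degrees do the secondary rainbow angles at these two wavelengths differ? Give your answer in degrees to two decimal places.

1.31°

At 480 nm (n = 1.337): cos²i = 0.09845 → i = 71.714°, r = 45.249°, D_min = 231.934°, rainbow angle = 51.934°.
At 660 nm (n = 1.332): cos²i = 0.09678 → i = 71.875°, r = 45.520°, D_min = 230.628°, rainbow angle = 50.628°.
Angular width = |51.934° − 50.628°| = 1.305°.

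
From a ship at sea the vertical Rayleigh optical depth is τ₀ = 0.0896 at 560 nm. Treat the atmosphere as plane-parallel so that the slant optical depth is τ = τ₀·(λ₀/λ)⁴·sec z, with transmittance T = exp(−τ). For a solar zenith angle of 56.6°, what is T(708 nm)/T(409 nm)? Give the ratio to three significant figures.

Airmass: sec 56.6° = 1.8166.
τ(708 nm) = 0.0896 × (560/708)⁴ × 1.8166 = 0.0896 × 0.3914 × 1.8166 = 0.0637.
τ(409 nm) = 0.0896 × (560/409)⁴ × 1.8166 = 0.0896 × 3.5145 × 1.8166 = 0.5720.
T(708)/T(409) = exp(τ_B − τ_A) = exp(0.5083) = 1.6625.

1.66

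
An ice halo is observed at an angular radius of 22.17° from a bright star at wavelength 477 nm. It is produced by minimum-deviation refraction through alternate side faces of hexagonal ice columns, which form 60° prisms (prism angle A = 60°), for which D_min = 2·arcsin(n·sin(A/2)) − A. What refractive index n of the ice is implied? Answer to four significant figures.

Rearranging: n = sin((D_min + A)/2) / sin(A/2).
(D_min + A)/2 = (22.17° + 60°)/2 = 41.085°.
n = sin 41.085° / sin 30° = 0.6572 / 0.5000 = 1.3144.

1.314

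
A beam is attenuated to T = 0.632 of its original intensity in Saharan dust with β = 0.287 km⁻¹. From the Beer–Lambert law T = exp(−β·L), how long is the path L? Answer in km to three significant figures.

1.60 km

Beer–Lambert: T = exp(−βL) ⇒ L = −ln(T)/β = −ln(0.632)/0.287 = 0.4589/0.287 = 1.599 km.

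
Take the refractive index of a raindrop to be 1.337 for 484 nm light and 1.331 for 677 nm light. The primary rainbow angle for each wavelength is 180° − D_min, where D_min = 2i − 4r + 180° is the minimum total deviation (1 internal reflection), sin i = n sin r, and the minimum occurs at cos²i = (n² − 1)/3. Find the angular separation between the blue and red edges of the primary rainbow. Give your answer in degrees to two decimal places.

0.87°

At 484 nm (n = 1.337): cos²i = 0.26252 → i = 59.178°, r = 39.964°, D_min = 138.500°, rainbow angle = 41.500°.
At 677 nm (n = 1.331): cos²i = 0.25719 → i = 59.527°, r = 40.356°, D_min = 137.630°, rainbow angle = 42.370°.
Angular width = |41.500° − 42.370°| = 0.870°.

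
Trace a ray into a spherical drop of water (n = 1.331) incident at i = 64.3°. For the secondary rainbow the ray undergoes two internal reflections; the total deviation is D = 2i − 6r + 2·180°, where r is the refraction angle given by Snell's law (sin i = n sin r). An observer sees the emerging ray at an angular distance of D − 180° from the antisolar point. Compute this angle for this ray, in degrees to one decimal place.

sin r = sin 64.3° / 1.331 = 0.9011/1.331 = 0.6770; r = 42.61°.
D = 2·64.3° − 6·42.61° + 2·180° = 128.60° − 255.65° + 360° = 232.95°.
Angle from antisolar point = D − 180° = 52.95°.

52.9°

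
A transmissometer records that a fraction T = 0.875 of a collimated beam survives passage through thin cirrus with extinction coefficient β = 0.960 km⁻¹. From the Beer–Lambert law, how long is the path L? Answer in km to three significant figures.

Beer–Lambert: T = exp(−βL) ⇒ L = −ln(T)/β = −ln(0.875)/0.960 = 0.1335/0.960 = 0.1391 km.

0.139 km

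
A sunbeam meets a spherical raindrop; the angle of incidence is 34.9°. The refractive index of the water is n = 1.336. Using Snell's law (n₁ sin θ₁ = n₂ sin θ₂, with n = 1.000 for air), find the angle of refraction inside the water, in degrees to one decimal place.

25.4°

Snell: sin θ_r = sin θ_i / n = sin 34.9° / 1.336 = 0.5721 / 1.336 = 0.4283.
θ_r = arcsin(0.4283) = 25.36°.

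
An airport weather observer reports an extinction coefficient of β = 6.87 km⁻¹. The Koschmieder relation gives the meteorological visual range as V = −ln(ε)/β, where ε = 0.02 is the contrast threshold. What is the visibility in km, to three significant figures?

V = −ln(0.02) / 6.87 = 3.912 / 6.87 = 0.5694 km.

0.569 km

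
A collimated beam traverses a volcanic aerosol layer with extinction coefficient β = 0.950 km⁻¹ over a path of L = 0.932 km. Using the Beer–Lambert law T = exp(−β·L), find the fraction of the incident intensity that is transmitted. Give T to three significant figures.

0.413

τ = β·L = 0.950 × 0.932 = 0.8854.
T = exp(−0.8854) = 0.4125.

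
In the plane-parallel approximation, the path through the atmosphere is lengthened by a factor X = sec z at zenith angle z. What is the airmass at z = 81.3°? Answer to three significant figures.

X = sec z = 1/cos 81.3° = 1/0.1513 = 6.6111.

6.61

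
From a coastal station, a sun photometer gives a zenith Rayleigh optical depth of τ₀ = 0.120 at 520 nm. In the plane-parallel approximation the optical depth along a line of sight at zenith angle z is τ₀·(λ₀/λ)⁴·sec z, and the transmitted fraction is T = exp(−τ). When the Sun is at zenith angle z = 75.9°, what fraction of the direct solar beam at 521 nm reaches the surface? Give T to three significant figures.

0.613

sec 75.9° = 4.1048.
τ = 0.120 × (520/521)⁴ × 4.1048 = 0.120 × 0.9923 × 4.1048 = 0.4888.
T = exp(−0.4888) = 0.6134.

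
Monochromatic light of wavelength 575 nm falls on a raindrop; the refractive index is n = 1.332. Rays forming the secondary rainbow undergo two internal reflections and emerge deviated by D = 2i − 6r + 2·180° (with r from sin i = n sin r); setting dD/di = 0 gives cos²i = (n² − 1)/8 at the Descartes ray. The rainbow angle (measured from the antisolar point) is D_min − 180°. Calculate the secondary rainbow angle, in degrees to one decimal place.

50.6°

cos²i = (1.77422 − 1)/8 = 0.09678; i = arccos(0.31109) = 71.875°.
sin r = sin 71.875°/1.332 = 0.71350; r = 45.520°.
D_min = 2·71.875° − 6·45.520° + 360° = 230.628°.
Rainbow angle = D_min − 180° = 50.628°.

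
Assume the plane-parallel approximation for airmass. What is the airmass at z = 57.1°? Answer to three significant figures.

1.84

X = sec z = 1/cos 57.1° = 1/0.5432 = 1.8410.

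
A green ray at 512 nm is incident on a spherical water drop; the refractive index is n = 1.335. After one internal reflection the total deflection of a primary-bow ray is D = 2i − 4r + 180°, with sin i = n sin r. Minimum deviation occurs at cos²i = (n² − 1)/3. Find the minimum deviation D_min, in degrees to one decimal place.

138.2°

cos²i = (1.78222 − 1)/3 = 0.26074; i = arccos(0.51063) = 59.294°.
sin r = sin 59.294°/1.335 = 0.64405; r = 40.094°.
D_min = 2·59.294° − 4·40.094° + 180° = 138.212°.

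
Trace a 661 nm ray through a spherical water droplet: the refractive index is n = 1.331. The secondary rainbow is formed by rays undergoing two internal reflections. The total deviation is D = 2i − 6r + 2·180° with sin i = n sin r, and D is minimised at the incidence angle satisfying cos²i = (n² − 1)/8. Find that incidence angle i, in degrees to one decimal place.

cos²i = (1.331² − 1)/8 = (1.77156 − 1)/8 = 0.09645.
cos i = 0.31056, so i = 71.907°.

71.9°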